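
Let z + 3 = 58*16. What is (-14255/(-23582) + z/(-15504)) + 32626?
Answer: 5964382443749/182807664 ≈ 32627.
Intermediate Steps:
z = 925 (z = -3 + 58*16 = -3 + 928 = 925)
(-14255/(-23582) + z/(-15504)) + 32626 = (-14255/(-23582) + 925/(-15504)) + 32626 = (-14255*(-1/23582) + 925*(-1/15504)) + 32626 = (14255/23582 - 925/15504) + 32626 = 99598085/182807664 + 32626 = 5964382443749/182807664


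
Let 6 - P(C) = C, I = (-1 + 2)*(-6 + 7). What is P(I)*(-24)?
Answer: -120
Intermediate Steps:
I = 1 (I = 1*1 = 1)
P(C) = 6 - C
P(I)*(-24) = (6 - 1*1)*(-24) = (6 - 1)*(-24) = 5*(-24) = -120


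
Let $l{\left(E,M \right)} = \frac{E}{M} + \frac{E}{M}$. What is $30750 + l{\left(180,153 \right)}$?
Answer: $\frac{522790}{17} \approx 30752.0$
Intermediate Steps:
$l{\left(E,M \right)} = \frac{2 E}{M}$
$30750 + l{\left(180,153 \right)} = 30750 + 2 \cdot 180 \cdot \frac{1}{153} = 30750 + \frac{40}{17} = \frac{522790}{17}$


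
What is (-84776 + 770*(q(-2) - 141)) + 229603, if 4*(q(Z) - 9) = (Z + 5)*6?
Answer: 46652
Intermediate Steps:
q(Z) = 33/2 + 3*Z/2 (q(Z) = 9 + ((Z + 5)*6)/4 = 9 + ((5 + Z)*6)/4 = 9 + (30 + 6*Z)/4 = 9 + (15/2 + 3*Z/2) = 33/2 + 3*Z/2)
(-84776 + 770*(q(-2) - 141)) + 229603 = (-84776 + 770*((33/2 + (3/2)*(-2)) - 141)) + 229603 = (-84776 + 770*((33/2 - 3) - 141)) + 229603 = (-84776 + 770*(27/2 - 141)) + 229603 = (-84776 + 770*(-255/2)) + 229603 = (-84776 - 98175) + 229603 = -182951 + 229603 = 46652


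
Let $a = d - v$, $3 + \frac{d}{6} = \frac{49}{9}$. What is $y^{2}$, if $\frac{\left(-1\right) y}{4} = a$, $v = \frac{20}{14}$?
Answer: $\frac{1236544}{441} \approx 2804.0$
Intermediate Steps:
$d = \frac{44}{3}$ ($d = -18 + 6 \cdot \frac{49}{9} = -18 + \frac{98}{3} = \frac{44}{3} \approx 14.667$)
$v = \frac{10}{7}$ ($v = 20 \cdot \frac{1}{14} = \frac{10}{7} \approx 1.4286$)
$a = \frac{278}{21}$ ($a = \frac{44}{3} - \frac{10}{7} = \frac{278}{21} \approx 13.238$)
$y = - \frac{1112}{21}$ ($y = \left(-4\right) \frac{278}{21} = - \frac{1112}{21} \approx -52.952$)
$y^{2} = \left(- \frac{1112}{21}\right)^{2} = \frac{1236544}{441}$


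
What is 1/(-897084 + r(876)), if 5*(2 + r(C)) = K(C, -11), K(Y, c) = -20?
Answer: -1/897090 ≈ -1.1147e-6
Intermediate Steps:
r(C) = -6 (r(C) = -2 + (⅕)*(-20) = -2 - 4 = -6)
1/(-897084 + r(876)) = 1/(-897084 - 6) = 1/(-897090) = -1/897090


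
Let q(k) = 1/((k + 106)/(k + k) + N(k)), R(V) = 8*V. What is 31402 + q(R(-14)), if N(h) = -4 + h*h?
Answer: 44103575278/1404483 ≈ 31402.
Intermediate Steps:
N(h) = -4 + h²
q(k) = 1/(-4 + k² + (106 + k)/(2*k)) (q(k) = 1/((k + 106)/(k + k) + (-4 + k²)) = 1/((106 + k)/((2*k)) + (-4 + k²)) = 1/((106 + k)*(1/(2*k)) + (-4 + k²)) = 1/((106 + k)/(2*k) + (-4 + k²)) = 1/(-4 + k² + (106 + k)/(2*k)))
31402 + q(R(-14)) = 31402 + 2*(8*(-14))/(106 - 56*(-14) + 2*(8*(-14))³) = 31402 + 2*(-112)/(106 - 7*(-112) + 2*(-112)³) = 31402 + 2*(-112)/(106 + 784 + 2*(-1404928)) = 31402 + 2*(-112)/(106 + 784 - 2809856) = 31402 + 2*(-112)/(-2808966) = 31402 + 2*(-112)*(-1/2808966) = 31402 + 112/1404483 = 44103575278/1404483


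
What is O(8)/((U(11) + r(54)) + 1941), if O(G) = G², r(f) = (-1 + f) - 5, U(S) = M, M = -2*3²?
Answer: 64/1971 ≈ 0.032471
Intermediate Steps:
M = -18 (M = -2*9 = -18)
U(S) = -18
r(f) = -6 + f
O(8)/((U(11) + r(54)) + 1941) = 8²/((-18 + (-6 + 54)) + 1941) = 64/((-18 + 48) + 1941) = 64/(30 + 1941) = 64/1971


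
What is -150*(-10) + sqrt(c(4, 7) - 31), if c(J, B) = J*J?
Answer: 1500 + I*sqrt(15) ≈ 1500.0 + 3.873*I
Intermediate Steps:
c(J, B) = J**2
-150*(-10) + sqrt(c(4, 7) - 31) = -150*(-10) + sqrt(4**2 - 31) = 1500 + sqrt(16 - 31) = 1500 + sqrt(-15) = 1500 + I*sqrt(15)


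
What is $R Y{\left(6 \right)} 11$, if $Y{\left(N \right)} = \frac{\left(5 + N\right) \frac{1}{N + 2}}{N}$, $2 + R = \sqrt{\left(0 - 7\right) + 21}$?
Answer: $- \frac{121}{24} + \frac{121 \sqrt{14}}{48} \approx 4.3904$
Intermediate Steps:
$R = -2 + \sqrt{14}$ ($R = -2 + \sqrt{\left(0 - 7\right) + 21} = -2 + \sqrt{-7 + 21} = -2 + \sqrt{14} \approx 1.7417$)
$Y{\left(N \right)} = \frac{5 + N}{N \left(2 + N\right)}$ ($Y{\left(N \right)} = \frac{\left(5 + N\right) \frac{1}{2 + N}}{N} = \frac{\frac{1}{2 + N} \left(5 + N\right)}{N} = \frac{5 + N}{N \left(2 + N\right)}$)
$R Y{\left(6 \right)} 11 = \left(-2 + \sqrt{14}\right) \frac{5 + 6}{6 \left(2 + 6\right)} 11 = \left(-2 + \sqrt{14}\right) \frac{1}{6} \cdot \frac{1}{8} \cdot 11 \cdot 11 = \left(-2 + \sqrt{14}\right) \frac{11}{48} \cdot 11 = \left(- \frac{11}{24} + \frac{11 \sqrt{14}}{48}\right) 11 = - \frac{121}{24} + \frac{121 \sqrt{14}}{48}$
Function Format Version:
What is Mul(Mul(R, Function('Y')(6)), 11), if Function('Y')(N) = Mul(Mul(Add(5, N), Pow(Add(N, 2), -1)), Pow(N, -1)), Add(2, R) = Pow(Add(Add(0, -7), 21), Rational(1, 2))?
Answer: Add(Rational(-121, 24), Mul(Rational(121, 48), Pow(14, Rational(1, 2)))) ≈ 4.3904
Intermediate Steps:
R = Add(-2, Pow(14, Rational(1, 2))) (R = Add(-2, Pow(Add(Add(0, -7), 21), Rational(1, 2))) = Add(-2, Pow(Add(-7, 21), Rational(1, 2))) = Add(-2, Pow(14, Rational(1, 2))) ≈ 1.7417)
Function('Y')(N) = Mul(Pow(N, -1), Pow(Add(2, N), -1), Add(5, N)) (Function('Y')(N) = Mul(Mul(Add(5, N), Pow(Add(2, N), -1)), Pow(N, -1)) = Mul(Mul(Pow(Add(2, N), -1), Add(5, N)), Pow(N, -1)) = Mul(Pow(N, -1), Pow(Add(2, N), -1), Add(5, N)))
Mul(Mul(R, Function('Y')(6)), 11) = Mul(Mul(Add(-2, Pow(14, Rational(1, 2))), Mul(Pow(6, -1), Pow(Add(2, 6), -1), Add(5, 6))), 11) = Mul(Mul(Add(-2, Pow(14, Rational(1, 2))), Mul(Rational(1, 6), Pow(8, -1), 11)), 11) = Mul(Mul(Add(-2, Pow(14, Rational(1, 2))), Mul(Rational(1, 6), Rational(1, 8), 11)), 11) = Mul(Mul(Add(-2, Pow(14, Rational(1, 2))), Rational(11, 48)), 11) = Mul(Add(Rational(-11, 24), Mul(Rational(11, 48), Pow(14, Rational(1, 2)))), 11) = Add(Rational(-121, 24), Mul(Rational(121, 48), Pow(14, Rational(1, 2))))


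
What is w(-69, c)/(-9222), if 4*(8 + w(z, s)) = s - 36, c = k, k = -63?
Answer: 131/36888 ≈ 0.0035513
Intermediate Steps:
c = -63
w(z, s) = -17 + s/4 (w(z, s) = -8 + (s - 36)/4 = -8 + (-36 + s)/4 = -8 + (-9 + s/4) = -17 + s/4)
w(-69, c)/(-9222) = (-17 + (¼)*(-63))/(-9222) = (-17 - 63/4)*(-1/9222) = -131/4*(-1/9222) = 131/36888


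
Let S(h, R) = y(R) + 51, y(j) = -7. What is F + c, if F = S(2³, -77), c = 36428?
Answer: 36472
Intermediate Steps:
S(h, R) = 44 (S(h, R) = -7 + 51 = 44)
F = 44
F + c = 44 + 36428 = 36472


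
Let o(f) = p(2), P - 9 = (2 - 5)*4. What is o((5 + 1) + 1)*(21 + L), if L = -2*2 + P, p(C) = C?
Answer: 28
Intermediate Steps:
P = -3 (P = 9 + (2 - 5)*4 = 9 - 3*4 = 9 - 12 = -3)
L = -7 (L = -2*2 - 3 = -4 - 3 = -7)
o(f) = 2
o((5 + 1) + 1)*(21 + L) = 2*(21 - 7) = 2*14 = 28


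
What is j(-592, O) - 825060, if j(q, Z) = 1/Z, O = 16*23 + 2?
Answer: -305272199/370 ≈ -8.2506e+5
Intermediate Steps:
O = 370 (O = 368 + 2 = 370)
j(-592, O) - 825060 = 1/370 - 825060 = -305272199/370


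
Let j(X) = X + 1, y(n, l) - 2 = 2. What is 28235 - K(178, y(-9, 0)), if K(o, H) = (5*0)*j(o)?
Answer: 28235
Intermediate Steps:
y(n, l) = 4 (y(n, l) = 2 + 2 = 4)
j(X) = 1 + X
K(o, H) = 0 (K(o, H) = (5*0)*(1 + o) = 0*(1 + o) = 0)
28235 - K(178, y(-9, 0)) = 28235 - 1*0 = 28235 + 0 = 28235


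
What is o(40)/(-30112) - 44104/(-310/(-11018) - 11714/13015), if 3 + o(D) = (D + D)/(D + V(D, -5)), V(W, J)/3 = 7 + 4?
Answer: 6951161626137078079/137419194655776 ≈ 50584.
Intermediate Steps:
V(W, J) = 33 (V(W, J) = 3*(7 + 4) = 3*11 = 33)
o(D) = -3 + 2*D/(33 + D) (o(D) = -3 + (D + D)/(D + 33) = -3 + (2*D)/(33 + D) = -3 + 2*D/(33 + D))
o(40)/(-30112) - 44104/(-310/(-11018) - 11714/13015) = ((-99 - 1*40)/(33 + 40))/(-30112) - 44104/(-310/(-11018) - 11714/13015) = ((-99 - 40)/73)*(-1/30112) - 44104/(-310*(-1/11018) - 11714*1/13015) = ((1/73)*(-139))*(-1/30112) - 44104/(155/5509 - 11714/13015) = -139/73*(-1/30112) - 44104/(-62515101/71699635) = 139/2198176 - 44104*(-71699635/62515101) = 139/2198176 + 3162240702040/62515101 = 6951161626137078079/137419194655776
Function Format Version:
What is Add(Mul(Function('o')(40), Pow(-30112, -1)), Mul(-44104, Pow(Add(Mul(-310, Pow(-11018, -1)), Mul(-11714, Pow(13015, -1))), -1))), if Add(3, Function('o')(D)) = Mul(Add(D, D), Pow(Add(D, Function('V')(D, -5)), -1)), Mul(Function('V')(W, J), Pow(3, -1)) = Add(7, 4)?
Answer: Rational(6951161626137078079, 137419194655776) ≈ 50584.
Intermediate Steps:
Function('V')(W, J) = 33 (Function('V')(W, J) = Mul(3, Add(7, 4)) = Mul(3, 11) = 33)
Function('o')(D) = Add(-3, Mul(2, D, Pow(Add(33, D), -1))) (Function('o')(D) = Add(-3, Mul(Add(D, D), Pow(Add(D, 33), -1))) = Add(-3, Mul(Mul(2, D), Pow(Add(33, D), -1))) = Add(-3, Mul(2, D, Pow(Add(33, D), -1))))
Add(Mul(Function('o')(40), Pow(-30112, -1)), Mul(-44104, Pow(Add(Mul(-310, Pow(-11018, -1)), Mul(-11714, Pow(13015, -1))), -1))) = Add(Mul(Mul(Pow(Add(33, 40), -1), Add(-99, Mul(-1, 40))), Pow(-30112, -1)), Mul(-44104, Pow(Add(Mul(-310, Pow(-11018, -1)), Mul(-11714, Pow(13015, -1))), -1))) = Add(Mul(Mul(Pow(73, -1), Add(-99, -40)), Rational(-1, 30112)), Mul(-44104, Pow(Add(Mul(-310, Rational(-1, 11018)), Mul(-11714, Rational(1, 13015))), -1))) = Add(Mul(Mul(Rational(1, 73), -139), Rational(-1, 30112)), Mul(-44104, Pow(Add(Rational(155, 5509), Rational(-11714, 13015)), -1))) = Add(Mul(Rational(-139, 73), Rational(-1, 30112)), Mul(-44104, Pow(Rational(-62515101, 71699635), -1))) = Add(Rational(139, 2198176), Mul(-44104, Rational(-71699635, 62515101))) = Add(Rational(139, 2198176), Rational(3162240702040, 62515101)) = Rational(6951161626137078079, 137419194655776)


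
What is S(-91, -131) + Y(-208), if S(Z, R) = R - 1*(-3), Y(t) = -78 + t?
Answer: -414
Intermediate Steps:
S(Z, R) = 3 + R (S(Z, R) = R + 3 = 3 + R)
S(-91, -131) + Y(-208) = (3 - 131) + (-78 - 208) = -128 - 286 = -414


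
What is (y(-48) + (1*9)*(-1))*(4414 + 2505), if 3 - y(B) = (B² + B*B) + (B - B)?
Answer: -31924266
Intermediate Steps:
y(B) = 3 - 2*B² (y(B) = 3 - ((B² + B*B) + (B - B)) = 3 - ((B² + B²) + 0) = 3 - (2*B² + 0) = 3 - 2*B²)
(y(-48) + (1*9)*(-1))*(4414 + 2505) = ((3 - 2*(-48)²) + (1*9)*(-1))*(4414 + 2505) = ((3 - 2*2304) + 9*(-1))*6919 = ((3 - 4608) - 9)*6919 = (-4605 - 9)*6919 = -4614*6919 = -31924266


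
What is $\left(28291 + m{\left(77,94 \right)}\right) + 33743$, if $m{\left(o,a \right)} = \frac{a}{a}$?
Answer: $62035$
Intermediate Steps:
$m{\left(o,a \right)} = 1$
$\left(28291 + m{\left(77,94 \right)}\right) + 33743 = \left(28291 + 1\right) + 33743 = 28292 + 33743 = 62035$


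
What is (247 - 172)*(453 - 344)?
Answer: 8175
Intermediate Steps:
(247 - 172)*(453 - 344) = 75*109 = 8175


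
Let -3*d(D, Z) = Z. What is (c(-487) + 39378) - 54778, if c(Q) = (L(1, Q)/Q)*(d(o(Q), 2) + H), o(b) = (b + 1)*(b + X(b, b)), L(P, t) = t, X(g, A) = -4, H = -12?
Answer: -46238/3 ≈ -15413.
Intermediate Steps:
o(b) = (1 + b)*(-4 + b) (o(b) = (b + 1)*(b - 4) = (1 + b)*(-4 + b))
d(D, Z) = -Z/3
c(Q) = -38/3 (c(Q) = (Q/Q)*(-⅓*2 - 12) = 1*(-⅔ - 12) = 1*(-38/3) = -38/3)
(c(-487) + 39378) - 54778 = (-38/3 + 39378) - 54778 = 118096/3 - 54778 = -46238/3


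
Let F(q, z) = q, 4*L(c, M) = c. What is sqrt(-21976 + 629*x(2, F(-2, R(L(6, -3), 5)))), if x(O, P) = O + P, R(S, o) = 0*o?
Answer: 2*I*sqrt(5494) ≈ 148.24*I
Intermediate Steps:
L(c, M) = c/4
R(S, o) = 0
sqrt(-21976 + 629*x(2, F(-2, R(L(6, -3), 5)))) = sqrt(-21976 + 629*(2 - 2)) = sqrt(-21976 + 629*0) = sqrt(-21976 + 0) = sqrt(-21976) = 2*I*sqrt(5494)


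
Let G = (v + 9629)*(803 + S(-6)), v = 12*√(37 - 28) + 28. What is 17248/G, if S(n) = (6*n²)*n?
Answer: -17248/4778649 ≈ -0.0036094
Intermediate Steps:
v = 64 (v = 12*√9 + 28 = 12*3 + 28 = 36 + 28 = 64)
S(n) = 6*n³
G = -4778649 (G = (64 + 9629)*(803 + 6*(-6)³) = 9693*(803 + 6*(-216)) = 9693*(803 - 1296) = 9693*(-493) = -4778649)
17248/G = 17248/(-4778649) = 17248*(-1/4778649) = -17248/4778649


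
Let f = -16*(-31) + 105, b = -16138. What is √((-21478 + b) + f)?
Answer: I*√37015 ≈ 192.39*I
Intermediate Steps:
f = 601 (f = 496 + 105 = 601)
√((-21478 + b) + f) = √((-21478 - 16138) + 601) = √(-37616 + 601) = √(-37015) = I*√37015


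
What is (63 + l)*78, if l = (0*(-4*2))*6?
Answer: 4914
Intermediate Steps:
l = 0 (l = (0*(-8))*6 = 0*6 = 0)
(63 + l)*78 = (63 + 0)*78 = 63*78 = 4914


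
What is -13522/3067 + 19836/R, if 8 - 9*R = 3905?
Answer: -66692038/1328011 ≈ -50.219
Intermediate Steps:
R = -433 (R = 8/9 - ⅑*3905 = 8/9 - 3905/9 = -433)
-13522/3067 + 19836/R = -13522/3067 + 19836/(-433) = -13522*1/3067 + 19836*(-1/433) = -13522/3067 - 19836/433 = -66692038/1328011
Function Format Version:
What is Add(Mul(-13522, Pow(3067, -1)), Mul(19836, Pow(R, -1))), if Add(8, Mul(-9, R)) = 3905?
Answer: Rational(-66692038, 1328011) ≈ -50.219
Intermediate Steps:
R = -433 (R = Add(Rational(8, 9), Mul(Rational(-1, 9), 3905)) = Add(Rational(8, 9), Rational(-3905, 9)) = -433)
Add(Mul(-13522, Pow(3067, -1)), Mul(19836, Pow(R, -1))) = Add(Mul(-13522, Pow(3067, -1)), Mul(19836, Pow(-433, -1))) = Add(Mul(-13522, Rational(1, 3067)), Mul(19836, Rational(-1, 433))) = Add(Rational(-13522, 3067), Rational(-19836, 433)) = Rational(-66692038, 1328011)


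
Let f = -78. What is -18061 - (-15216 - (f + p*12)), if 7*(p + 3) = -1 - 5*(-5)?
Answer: -20425/7 ≈ -2917.9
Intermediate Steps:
p = 3/7 (p = -3 + (-1 - 5*(-5))/7 = -3 + (-1 + 25)/7 = -3 + (⅐)*24 = -3 + 24/7 = 3/7 ≈ 0.42857)
-18061 - (-15216 - (f + p*12)) = -18061 - (-15216 - (-78 + (3/7)*12)) = -18061 - (-15216 - (-78 + 36/7)) = -18061 - (-15216 - 1*(-510/7)) = -18061 - (-15216 + 510/7) = -18061 - 1*(-106002/7) = -18061 + 106002/7 = -20425/7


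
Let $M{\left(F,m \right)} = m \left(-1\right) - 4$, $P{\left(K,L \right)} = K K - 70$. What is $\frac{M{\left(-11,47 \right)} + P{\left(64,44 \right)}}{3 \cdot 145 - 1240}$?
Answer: $- \frac{795}{161} \approx -4.9379$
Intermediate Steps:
$P{\left(K,L \right)} = -70 + K^{2}$ ($P{\left(K,L \right)} = K^{2} - 70 = -70 + K^{2}$)
$M{\left(F,m \right)} = -4 - m$ ($M{\left(F,m \right)} = - m - 4 = -4 - m$)
$\frac{M{\left(-11,47 \right)} + P{\left(64,44 \right)}}{3 \cdot 145 - 1240} = \frac{\left(-4 - 47\right) - \left(70 - 64^{2}\right)}{3 \cdot 145 - 1240} = \frac{\left(-4 - 47\right) + \left(-70 + 4096\right)}{435 - 1240} = \frac{-51 + 4026}{-805} = 3975 \left(- \frac{1}{805}\right) = - \frac{795}{161}$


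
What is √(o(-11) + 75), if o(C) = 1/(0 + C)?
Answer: 2*√2266/11 ≈ 8.6550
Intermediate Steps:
o(C) = 1/C
√(o(-11) + 75) = √(1/(-11) + 75) = √(-1/11 + 75) = √(824/11) = 2*√2266/11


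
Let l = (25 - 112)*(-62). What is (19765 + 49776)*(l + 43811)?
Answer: 3421764905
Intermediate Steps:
l = 5394 (l = -87*(-62) = 5394)
(19765 + 49776)*(l + 43811) = (19765 + 49776)*(5394 + 43811) = 69541*49205 = 3421764905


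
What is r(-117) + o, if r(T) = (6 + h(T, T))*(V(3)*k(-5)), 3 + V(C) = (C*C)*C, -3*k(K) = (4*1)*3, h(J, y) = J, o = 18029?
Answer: 28685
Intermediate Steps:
k(K) = -4 (k(K) = -4*1*3/3 = -4*3/3 = -⅓*12 = -4)
V(C) = -3 + C³ (V(C) = -3 + (C*C)*C = -3 + C²*C = -3 + C³)
r(T) = -576 - 96*T (r(T) = (6 + T)*((-3 + 3³)*(-4)) = (6 + T)*((-3 + 27)*(-4)) = (6 + T)*(24*(-4)) = (6 + T)*(-96) = -576 - 96*T)
r(-117) + o = (-576 - 96*(-117)) + 18029 = (-576 + 11232) + 18029 = 10656 + 18029 = 28685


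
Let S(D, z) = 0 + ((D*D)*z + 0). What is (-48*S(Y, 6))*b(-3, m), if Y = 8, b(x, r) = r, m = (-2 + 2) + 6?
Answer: -110592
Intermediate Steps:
m = 6 (m = 0 + 6 = 6)
S(D, z) = z*D**2 (S(D, z) = 0 + (D**2*z + 0) = 0 + (z*D**2 + 0) = 0 + z*D**2 = z*D**2)
(-48*S(Y, 6))*b(-3, m) = -288*8**2*6 = -288*64*6 = -48*384*6 = -18432*6 = -110592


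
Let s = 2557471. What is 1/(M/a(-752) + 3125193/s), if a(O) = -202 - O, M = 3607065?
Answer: 25574710/167757872523 ≈ 0.00015245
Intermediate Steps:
1/(M/a(-752) + 3125193/s) = 1/(3607065/(-202 - 1*(-752)) + 3125193/2557471) = 1/(3607065/(-202 + 752) + 3125193*(1/2557471)) = 1/(3607065/550 + 3125193/2557471) = 1/(3607065*(1/550) + 3125193/2557471) = 1/(65583/10 + 3125193/2557471) = 1/(167757872523/25574710) = 25574710/167757872523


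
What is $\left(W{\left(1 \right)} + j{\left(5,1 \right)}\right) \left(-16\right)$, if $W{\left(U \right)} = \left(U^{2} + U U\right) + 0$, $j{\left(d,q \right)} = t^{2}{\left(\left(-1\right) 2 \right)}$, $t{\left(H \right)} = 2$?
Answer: $-96$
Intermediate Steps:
$j{\left(d,q \right)} = 4$ ($j{\left(d,q \right)} = 2^{2} = 4$)
$W{\left(U \right)} = 2 U^{2}$ ($W{\left(U \right)} = \left(U^{2} + U^{2}\right) + 0 = 2 U^{2} + 0 = 2 U^{2}$)
$\left(W{\left(1 \right)} + j{\left(5,1 \right)}\right) \left(-16\right) = \left(2 \cdot 1^{2} + 4\right) \left(-16\right) = \left(2 \cdot 1 + 4\right) \left(-16\right) = \left(2 + 4\right) \left(-16\right) = 6 \left(-16\right) = -96$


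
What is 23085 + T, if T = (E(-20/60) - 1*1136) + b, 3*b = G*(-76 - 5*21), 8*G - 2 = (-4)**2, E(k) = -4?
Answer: 87237/4 ≈ 21809.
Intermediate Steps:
G = 9/4 (G = 1/4 + (1/8)*(-4)**2 = 1/4 + (1/8)*16 = 1/4 + 2 = 9/4 ≈ 2.2500)
b = -543/4 (b = (9*(-76 - 5*21)/4)/3 = (9*(-76 - 105)/4)/3 = ((9/4)*(-181))/3 = (1/3)*(-1629/4) = -543/4 ≈ -135.75)
T = -5103/4 (T = (-4 - 1*1136) - 543/4 = (-4 - 1136) - 543/4 = -1140 - 543/4 = -5103/4 ≈ -1275.8)
23085 + T = 23085 - 5103/4 = 87237/4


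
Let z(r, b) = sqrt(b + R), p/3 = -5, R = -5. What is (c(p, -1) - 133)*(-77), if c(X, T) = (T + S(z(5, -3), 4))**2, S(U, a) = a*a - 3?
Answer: -847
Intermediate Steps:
p = -15 (p = 3*(-5) = -15)
z(r, b) = sqrt(-5 + b) (z(r, b) = sqrt(b - 5) = sqrt(-5 + b))
S(U, a) = -3 + a**2 (S(U, a) = a**2 - 3 = -3 + a**2)
c(X, T) = (13 + T)**2 (c(X, T) = (T + (-3 + 4**2))**2 = (T + (-3 + 16))**2 = (T + 13)**2 = (13 + T)**2)
(c(p, -1) - 133)*(-77) = ((13 - 1)**2 - 133)*(-77) = (12**2 - 133)*(-77) = (144 - 133)*(-77) = 11*(-77) = -847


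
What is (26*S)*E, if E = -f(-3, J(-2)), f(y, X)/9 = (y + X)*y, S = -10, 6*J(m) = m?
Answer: 23400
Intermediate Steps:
J(m) = m/6
f(y, X) = 9*y*(X + y) (f(y, X) = 9*((y + X)*y) = 9*((X + y)*y) = 9*(y*(X + y)) = 9*y*(X + y))
E = -90 (E = -9*(-3)*((⅙)*(-2) - 3) = -9*(-3)*(-⅓ - 3) = -9*(-3)*(-10)/3 = -1*90 = -90)
(26*S)*E = (26*(-10))*(-90) = -260*(-90) = 23400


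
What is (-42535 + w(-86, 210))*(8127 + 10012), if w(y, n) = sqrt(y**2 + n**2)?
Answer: -771542365 + 36278*sqrt(12874) ≈ -7.6743e+8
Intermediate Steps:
w(y, n) = sqrt(n**2 + y**2)
(-42535 + w(-86, 210))*(8127 + 10012) = (-42535 + sqrt(210**2 + (-86)**2))*(8127 + 10012) = (-42535 + sqrt(44100 + 7396))*18139 = (-42535 + sqrt(51496))*18139 = (-42535 + 2*sqrt(12874))*18139 = -771542365 + 36278*sqrt(12874)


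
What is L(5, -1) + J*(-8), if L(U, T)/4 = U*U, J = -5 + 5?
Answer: 100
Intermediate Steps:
J = 0
L(U, T) = 4*U² (L(U, T) = 4*(U*U) = 4*U²)
L(5, -1) + J*(-8) = 4*5² + 0*(-8) = 4*25 + 0 = 100 + 0 = 100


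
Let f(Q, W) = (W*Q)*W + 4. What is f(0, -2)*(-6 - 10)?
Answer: -64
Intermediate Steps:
f(Q, W) = 4 + Q*W² (f(Q, W) = (Q*W)*W + 4 = Q*W² + 4 = 4 + Q*W²)
f(0, -2)*(-6 - 10) = (4 + 0*(-2)²)*(-6 - 10) = (4 + 0*4)*(-16) = (4 + 0)*(-16) = 4*(-16) = -64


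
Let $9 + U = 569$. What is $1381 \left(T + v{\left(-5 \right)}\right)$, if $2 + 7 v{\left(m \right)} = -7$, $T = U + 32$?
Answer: $\frac{5710435}{7} \approx 8.1578 \cdot 10^{5}$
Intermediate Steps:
$U = 560$ ($U = -9 + 569 = 560$)
$T = 592$ ($T = 560 + 32 = 592$)
$v{\left(m \right)} = - \frac{9}{7}$ ($v{\left(m \right)} = - \frac{2}{7} + \frac{1}{7} \left(-7\right) = - \frac{2}{7} - 1 = - \frac{9}{7}$)
$1381 \left(T + v{\left(-5 \right)}\right) = 1381 \left(592 - \frac{9}{7}\right) = 1381 \cdot \frac{4135}{7} = \frac{5710435}{7}$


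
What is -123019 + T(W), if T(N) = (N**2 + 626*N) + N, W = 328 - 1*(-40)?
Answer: 243141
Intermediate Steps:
W = 368 (W = 328 + 40 = 368)
T(N) = N**2 + 627*N
-123019 + T(W) = -123019 + 368*(627 + 368) = -123019 + 368*995 = -123019 + 366160 = 243141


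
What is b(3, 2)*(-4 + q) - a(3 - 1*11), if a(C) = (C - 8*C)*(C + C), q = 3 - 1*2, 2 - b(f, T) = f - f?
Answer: 890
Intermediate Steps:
b(f, T) = 2 (b(f, T) = 2 - (f - f) = 2 - 1*0 = 2 + 0 = 2)
q = 1 (q = 3 - 2 = 1)
a(C) = -14*C² (a(C) = (-7*C)*(2*C) = -14*C²)
b(3, 2)*(-4 + q) - a(3 - 1*11) = 2*(-4 + 1) - (-14)*(3 - 1*11)² = 2*(-3) - (-14)*(3 - 11)² = -6 - (-14)*(-8)² = -6 - (-14)*64 = -6 - 1*(-896) = -6 + 896 = 890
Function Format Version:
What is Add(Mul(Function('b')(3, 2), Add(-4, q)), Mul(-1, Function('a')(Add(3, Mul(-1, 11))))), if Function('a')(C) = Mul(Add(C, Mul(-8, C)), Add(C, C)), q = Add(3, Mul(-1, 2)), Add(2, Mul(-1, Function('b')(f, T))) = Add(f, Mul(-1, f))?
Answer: 890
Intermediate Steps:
Function('b')(f, T) = 2 (Function('b')(f, T) = Add(2, Mul(-1, Add(f, Mul(-1, f)))) = Add(2, Mul(-1, 0)) = Add(2, 0) = 2)
q = 1 (q = Add(3, -2) = 1)
Function('a')(C) = Mul(-14, Pow(C, 2)) (Function('a')(C) = Mul(Mul(-7, C), Mul(2, C)) = Mul(-14, Pow(C, 2)))
Add(Mul(Function('b')(3, 2), Add(-4, q)), Mul(-1, Function('a')(Add(3, Mul(-1, 11))))) = Add(Mul(2, Add(-4, 1)), Mul(-1, Mul(-14, Pow(Add(3, Mul(-1, 11)), 2)))) = Add(Mul(2, -3), Mul(-1, Mul(-14, Pow(Add(3, -11), 2)))) = Add(-6, Mul(-1, Mul(-14, Pow(-8, 2)))) = Add(-6, Mul(-1, Mul(-14, 64))) = Add(-6, Mul(-1, -896)) = Add(-6, 896) = 890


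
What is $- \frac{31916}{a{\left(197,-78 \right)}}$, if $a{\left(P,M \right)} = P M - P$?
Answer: $\frac{404}{197} \approx 2.0508$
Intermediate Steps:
$a{\left(P,M \right)} = - P + M P$ ($a{\left(P,M \right)} = M P - P = - P + M P$)
$- \frac{31916}{a{\left(197,-78 \right)}} = - \frac{31916}{197 \left(-1 - 78\right)} = - \frac{31916}{197 \left(-79\right)} = - \frac{31916}{-15563} = \left(-31916\right) \left(- \frac{1}{15563}\right) = \frac{404}{197}$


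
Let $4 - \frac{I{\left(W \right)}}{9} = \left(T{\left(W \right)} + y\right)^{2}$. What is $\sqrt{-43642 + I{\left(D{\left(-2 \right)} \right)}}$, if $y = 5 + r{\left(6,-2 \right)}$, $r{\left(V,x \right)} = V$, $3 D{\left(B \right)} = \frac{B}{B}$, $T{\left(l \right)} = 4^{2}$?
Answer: $i \sqrt{50167} \approx 223.98 i$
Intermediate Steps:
$T{\left(l \right)} = 16$
$D{\left(B \right)} = \frac{1}{3}$ ($D{\left(B \right)} = \frac{B \frac{1}{B}}{3} = \frac{1}{3} \cdot 1 = \frac{1}{3}$)
$y = 11$ ($y = 5 + 6 = 11$)
$I{\left(W \right)} = -6525$ ($I{\left(W \right)} = 36 - 9 \left(16 + 11\right)^{2} = 36 - 9 \cdot 27^{2} = 36 - 6561 = -6525$)
$\sqrt{-43642 + I{\left(D{\left(-2 \right)} \right)}} = \sqrt{-43642 - 6525} = \sqrt{-50167} = i \sqrt{50167}$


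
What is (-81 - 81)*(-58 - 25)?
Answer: 13446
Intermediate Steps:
(-81 - 81)*(-58 - 25) = -162*(-83) = 13446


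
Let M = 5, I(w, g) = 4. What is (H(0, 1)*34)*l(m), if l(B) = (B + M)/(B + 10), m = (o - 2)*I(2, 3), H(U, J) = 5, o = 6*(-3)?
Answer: 1275/7 ≈ 182.14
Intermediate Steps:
o = -18
m = -80 (m = (-18 - 2)*4 = -20*4 = -80)
l(B) = (5 + B)/(10 + B) (l(B) = (B + 5)/(B + 10) = (5 + B)/(10 + B))
(H(0, 1)*34)*l(m) = (5*34)*((5 - 80)/(10 - 80)) = 170*(-75/(-70)) = 170*(-1/70*(-75)) = 170*(15/14) = 1275/7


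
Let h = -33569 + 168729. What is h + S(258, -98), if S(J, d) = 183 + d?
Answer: 135245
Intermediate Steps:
h = 135160
h + S(258, -98) = 135160 + (183 - 98) = 135160 + 85 = 135245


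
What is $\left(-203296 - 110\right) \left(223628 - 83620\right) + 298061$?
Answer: $-28478169187$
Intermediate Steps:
$\left(-203296 - 110\right) \left(223628 - 83620\right) + 298061 = \left(-203406\right) 140008 + 298061 = -28478467248 + 298061 = -28478169187$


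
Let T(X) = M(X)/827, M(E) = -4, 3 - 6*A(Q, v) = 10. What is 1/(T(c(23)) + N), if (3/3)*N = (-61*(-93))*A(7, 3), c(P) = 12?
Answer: -1654/10947007 ≈ -0.00015109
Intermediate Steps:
A(Q, v) = -7/6 (A(Q, v) = ½ - ⅙*10 = ½ - 5/3 = -7/6)
N = -13237/2 (N = -61*(-93)*(-7/6) = 5673*(-7/6) = -13237/2 ≈ -6618.5)
T(X) = -4/827
1/(T(c(23)) + N) = 1/(-4/827 - 13237/2) = 1/(-10947007/1654) = -1654/10947007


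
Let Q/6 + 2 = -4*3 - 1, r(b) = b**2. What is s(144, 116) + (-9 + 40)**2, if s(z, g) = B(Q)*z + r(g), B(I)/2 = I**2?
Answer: 2347217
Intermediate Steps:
Q = -90 (Q = -12 + 6*(-4*3 - 1) = -12 + 6*(-12 - 1) = -12 + 6*(-13) = -12 - 78 = -90)
B(I) = 2*I**2
s(z, g) = g**2 + 16200*z (s(z, g) = (2*(-90)**2)*z + g**2 = (2*8100)*z + g**2 = 16200*z + g**2 = g**2 + 16200*z)
s(144, 116) + (-9 + 40)**2 = (116**2 + 16200*144) + (-9 + 40)**2 = (13456 + 2332800) + 31**2 = 2346256 + 961 = 2347217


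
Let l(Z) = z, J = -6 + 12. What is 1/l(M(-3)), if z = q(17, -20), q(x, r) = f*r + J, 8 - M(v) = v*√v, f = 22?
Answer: -1/434 ≈ -0.0023041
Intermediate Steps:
J = 6
M(v) = 8 - v^(3/2) (M(v) = 8 - v*√v = 8 - v^(3/2))
q(x, r) = 6 + 22*r (q(x, r) = 22*r + 6 = 6 + 22*r)
z = -434 (z = 6 + 22*(-20) = 6 - 440 = -434)
l(Z) = -434
1/l(M(-3)) = 1/(-434) = -1/434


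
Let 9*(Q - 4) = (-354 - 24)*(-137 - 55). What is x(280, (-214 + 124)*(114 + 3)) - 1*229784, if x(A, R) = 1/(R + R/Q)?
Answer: -9761979164474/42483285 ≈ -2.2978e+5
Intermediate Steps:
Q = 8068 (Q = 4 + ((-354 - 24)*(-137 - 55))/9 = 4 + (-378*(-192))/9 = 4 + (1/9)*72576 = 4 + 8064 = 8068)
x(A, R) = 8068/(8069*R) (x(A, R) = 1/(R + R/8068) = 1/(8069*R/8068) = 8068/(8069*R))
x(280, (-214 + 124)*(114 + 3)) - 1*229784 = 8068/(8069*(((-214 + 124)*(114 + 3)))) - 1*229784 = 8068/(8069*((-90*117))) - 229784 = (8068/8069)/(-10530) - 229784 = (8068/8069)*(-1/10530) - 229784 = -4034/42483285 - 229784 = -9761979164474/42483285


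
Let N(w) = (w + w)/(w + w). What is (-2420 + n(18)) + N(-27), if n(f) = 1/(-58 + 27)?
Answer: -74990/31 ≈ -2419.0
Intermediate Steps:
n(f) = -1/31 (n(f) = 1/(-31) = -1/31)
N(w) = 1 (N(w) = (2*w)/((2*w)) = (2*w)*(1/(2*w)) = 1)
(-2420 + n(18)) + N(-27) = (-2420 - 1/31) + 1 = -75021/31 + 1 = -74990/31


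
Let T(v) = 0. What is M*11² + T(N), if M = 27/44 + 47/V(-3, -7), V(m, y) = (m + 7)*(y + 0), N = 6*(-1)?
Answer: -902/7 ≈ -128.86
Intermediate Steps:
N = -6
V(m, y) = y*(7 + m) (V(m, y) = (7 + m)*y = y*(7 + m))
M = -82/77 (M = 27/44 + 47/((-7*(7 - 3))) = 27*(1/44) + 47/((-7*4)) = 27/44 + 47/(-28) = 27/44 + 47*(-1/28) = 27/44 - 47/28 = -82/77 ≈ -1.0649)
M*11² + T(N) = -82/77*11² + 0 = -82/77*121 + 0 = -902/7 + 0 = -902/7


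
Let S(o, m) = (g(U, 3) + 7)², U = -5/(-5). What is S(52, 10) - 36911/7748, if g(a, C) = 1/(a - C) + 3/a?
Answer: 331173/3874 ≈ 85.486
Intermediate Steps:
U = 1 (U = -5*(-⅕) = 1)
g(a, C) = 1/(a - C) + 3/a
S(o, m) = 361/4 (S(o, m) = ((-4*1 + 3*3)/(1*(3 - 1*1)) + 7)² = (1*(-4 + 9)/(3 - 1) + 7)² = (1*5/2 + 7)² = (1*(½)*5 + 7)² = (5/2 + 7)² = (19/2)² = 361/4)
S(52, 10) - 36911/7748 = 361/4 - 36911/7748 = 331173/3874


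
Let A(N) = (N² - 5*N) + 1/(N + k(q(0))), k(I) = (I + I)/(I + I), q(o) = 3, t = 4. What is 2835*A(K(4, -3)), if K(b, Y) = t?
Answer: -10773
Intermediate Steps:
k(I) = 1 (k(I) = (2*I)/((2*I)) = (2*I)*(1/(2*I)) = 1)
K(b, Y) = 4
A(N) = N² + 1/(1 + N) - 5*N (A(N) = (N² - 5*N) + 1/(N + 1) = (N² - 5*N) + 1/(1 + N) = N² + 1/(1 + N) - 5*N)
2835*A(K(4, -3)) = 2835*((1 + 4³ - 5*4 - 4*4²)/(1 + 4)) = 2835*((1 + 64 - 20 - 4*16)/5) = 2835*((1 + 64 - 20 - 64)/5) = 2835*((⅕)*(-19)) = 2835*(-19/5) = -10773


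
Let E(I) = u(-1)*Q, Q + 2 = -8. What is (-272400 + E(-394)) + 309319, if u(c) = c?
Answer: 36929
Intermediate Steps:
Q = -10 (Q = -2 - 8 = -10)
E(I) = 10 (E(I) = -1*(-10) = 10)
(-272400 + E(-394)) + 309319 = (-272400 + 10) + 309319 = -272390 + 309319 = 36929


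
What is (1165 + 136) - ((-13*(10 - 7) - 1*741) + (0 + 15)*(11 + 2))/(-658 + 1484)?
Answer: 1075211/826 ≈ 1301.7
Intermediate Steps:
(1165 + 136) - ((-13*(10 - 7) - 1*741) + (0 + 15)*(11 + 2))/(-658 + 1484) = 1301 - ((-13*3 - 741) + 15*13)/826 = 1301 - ((-39 - 741) + 195)/826 = 1301 - (-780 + 195)/826 = 1301 - (-585)/826 = 1301 - 1*(-585/826) = 1301 + 585/826 = 1075211/826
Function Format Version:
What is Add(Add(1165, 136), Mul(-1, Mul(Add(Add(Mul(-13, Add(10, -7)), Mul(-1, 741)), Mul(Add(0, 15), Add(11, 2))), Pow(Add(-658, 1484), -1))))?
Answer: Rational(1075211, 826) ≈ 1301.7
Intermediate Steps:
Add(Add(1165, 136), Mul(-1, Mul(Add(Add(Mul(-13, Add(10, -7)), Mul(-1, 741)), Mul(Add(0, 15), Add(11, 2))), Pow(Add(-658, 1484), -1)))) = Add(1301, Mul(-1, Mul(Add(Add(Mul(-13, 3), -741), Mul(15, 13)), Pow(826, -1)))) = Add(1301, Mul(-1, Mul(Add(Add(-39, -741), 195), Rational(1, 826)))) = Add(1301, Mul(-1, Mul(Add(-780, 195), Rational(1, 826)))) = Add(1301, Mul(-1, Mul(-585, Rational(1, 826)))) = Add(1301, Mul(-1, Rational(-585, 826))) = Add(1301, Rational(585, 826)) = Rational(1075211, 826)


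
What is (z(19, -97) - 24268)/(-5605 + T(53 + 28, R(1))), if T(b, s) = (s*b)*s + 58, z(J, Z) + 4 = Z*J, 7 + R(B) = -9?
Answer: -8705/5063 ≈ -1.7193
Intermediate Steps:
R(B) = -16 (R(B) = -7 - 9 = -16)
z(J, Z) = -4 + J*Z (z(J, Z) = -4 + Z*J = -4 + J*Z)
T(b, s) = 58 + b*s**2 (T(b, s) = (b*s)*s + 58 = b*s**2 + 58 = 58 + b*s**2)
(z(19, -97) - 24268)/(-5605 + T(53 + 28, R(1))) = ((-4 + 19*(-97)) - 24268)/(-5605 + (58 + (53 + 28)*(-16)**2)) = ((-4 - 1843) - 24268)/(-5605 + (58 + 81*256)) = (-1847 - 24268)/(-5605 + (58 + 20736)) = -26115/(-5605 + 20794) = -26115/15189 = -26115*1/15189 = -8705/5063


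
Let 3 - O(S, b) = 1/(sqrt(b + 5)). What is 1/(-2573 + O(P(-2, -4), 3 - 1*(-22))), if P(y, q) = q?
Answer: -77100/198146999 + sqrt(30)/198146999 ≈ -0.00038908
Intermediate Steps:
O(S, b) = 3 - 1/sqrt(5 + b) (O(S, b) = 3 - 1/(sqrt(b + 5)) = 3 - 1/(sqrt(5 + b)) = 3 - 1/sqrt(5 + b))
1/(-2573 + O(P(-2, -4), 3 - 1*(-22))) = 1/(-2573 + (3 - 1/sqrt(5 + (3 - 1*(-22))))) = 1/(-2573 + (3 - 1/sqrt(5 + (3 + 22)))) = 1/(-2573 + (3 - 1/sqrt(5 + 25))) = 1/(-2573 + (3 - 1/sqrt(30))) = 1/(-2573 + (3 - sqrt(30)/30)) = 1/(-2570 - sqrt(30)/30)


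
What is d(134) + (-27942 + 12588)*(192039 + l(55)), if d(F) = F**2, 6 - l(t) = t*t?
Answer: -2902195124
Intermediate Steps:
l(t) = 6 - t**2 (l(t) = 6 - t*t = 6 - t**2)
d(134) + (-27942 + 12588)*(192039 + l(55)) = 134**2 + (-27942 + 12588)*(192039 + (6 - 1*55**2)) = 17956 - 15354*(192039 + (6 - 1*3025)) = 17956 - 15354*(192039 + (6 - 3025)) = 17956 - 15354*(192039 - 3019) = 17956 - 15354*189020 = 17956 - 2902213080 = -2902195124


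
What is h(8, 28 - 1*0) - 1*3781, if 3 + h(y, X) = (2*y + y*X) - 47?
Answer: -3591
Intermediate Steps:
h(y, X) = -50 + 2*y + X*y (h(y, X) = -3 + ((2*y + y*X) - 47) = -3 + ((2*y + X*y) - 47) = -3 + (-47 + 2*y + X*y) = -50 + 2*y + X*y)
h(8, 28 - 1*0) - 1*3781 = (-50 + 2*8 + (28 - 1*0)*8) - 1*3781 = (-50 + 16 + (28 + 0)*8) - 3781 = (-50 + 16 + 28*8) - 3781 = (-50 + 16 + 224) - 3781 = 190 - 3781 = -3591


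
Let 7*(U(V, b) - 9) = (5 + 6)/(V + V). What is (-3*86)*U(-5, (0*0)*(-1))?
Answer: -79851/35 ≈ -2281.5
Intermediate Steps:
U(V, b) = 9 + 11/(14*V) (U(V, b) = 9 + ((5 + 6)/(V + V))/7 = 9 + (11/((2*V)))/7 = 9 + (11*(1/(2*V)))/7 = 9 + (11/(2*V))/7 = 9 + 11/(14*V))
(-3*86)*U(-5, (0*0)*(-1)) = (-3*86)*(9 + (11/14)/(-5)) = -258*(9 + (11/14)*(-⅕)) = -258*(9 - 11/70) = -258*619/70 = -79851/35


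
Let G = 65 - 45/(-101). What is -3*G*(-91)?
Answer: 1804530/101 ≈ 17867.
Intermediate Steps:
G = 6610/101 (G = 65 - 45*(-1)/101 = 65 - 1*(-45/101) = 65 + 45/101 = 6610/101 ≈ 65.446)
-3*G*(-91) = -3*6610/101*(-91) = -19830/101*(-91) = 1804530/101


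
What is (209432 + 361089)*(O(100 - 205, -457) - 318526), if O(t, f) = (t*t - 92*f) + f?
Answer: -151709521194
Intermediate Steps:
O(t, f) = t² - 91*f (O(t, f) = (t² - 92*f) + f = t² - 91*f)
(209432 + 361089)*(O(100 - 205, -457) - 318526) = (209432 + 361089)*(((100 - 205)² - 91*(-457)) - 318526) = 570521*(((-105)² + 41587) - 318526) = 570521*((11025 + 41587) - 318526) = 570521*(52612 - 318526) = 570521*(-265914) = -151709521194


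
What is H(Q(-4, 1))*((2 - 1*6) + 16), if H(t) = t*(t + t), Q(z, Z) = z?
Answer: 384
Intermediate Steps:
H(t) = 2*t**2 (H(t) = t*(2*t) = 2*t**2)
H(Q(-4, 1))*((2 - 1*6) + 16) = (2*(-4)**2)*((2 - 1*6) + 16) = (2*16)*((2 - 6) + 16) = 32*(-4 + 16) = 32*12 = 384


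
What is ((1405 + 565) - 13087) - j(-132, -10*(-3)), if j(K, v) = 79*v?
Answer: -13487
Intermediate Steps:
((1405 + 565) - 13087) - j(-132, -10*(-3)) = ((1405 + 565) - 13087) - 79*(-10*(-3)) = (1970 - 13087) - 79*30 = -11117 - 1*2370 = -11117 - 2370 = -13487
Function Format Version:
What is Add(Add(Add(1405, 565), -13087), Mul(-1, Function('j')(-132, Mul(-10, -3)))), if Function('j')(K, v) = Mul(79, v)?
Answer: -13487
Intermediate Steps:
Add(Add(Add(1405, 565), -13087), Mul(-1, Function('j')(-132, Mul(-10, -3)))) = Add(Add(Add(1405, 565), -13087), Mul(-1, Mul(79, Mul(-10, -3)))) = Add(Add(1970, -13087), Mul(-1, Mul(79, 30))) = Add(-11117, Mul(-1, 2370)) = Add(-11117, -2370) = -13487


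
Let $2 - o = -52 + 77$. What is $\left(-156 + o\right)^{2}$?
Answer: $32041$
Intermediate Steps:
$o = -23$ ($o = 2 - \left(-52 + 77\right) = 2 - 25 = -23$)
$\left(-156 + o\right)^{2} = \left(-156 - 23\right)^{2} = \left(-179\right)^{2} = 32041$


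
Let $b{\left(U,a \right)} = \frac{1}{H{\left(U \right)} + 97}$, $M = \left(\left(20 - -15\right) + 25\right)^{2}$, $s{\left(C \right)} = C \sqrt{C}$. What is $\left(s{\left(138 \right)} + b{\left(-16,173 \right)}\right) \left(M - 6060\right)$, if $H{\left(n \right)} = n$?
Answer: $- \frac{820}{27} - 339480 \sqrt{138} \approx -3.988 \cdot 10^{6}$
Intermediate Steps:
$s{\left(C \right)} = C^{\frac{3}{2}}$
$M = 3600$ ($M = \left(\left(20 + 15\right) + 25\right)^{2} = \left(35 + 25\right)^{2} = 60^{2} = 3600$)
$b{\left(U,a \right)} = \frac{1}{97 + U}$ ($b{\left(U,a \right)} = \frac{1}{U + 97} = \frac{1}{97 + U}$)
$\left(s{\left(138 \right)} + b{\left(-16,173 \right)}\right) \left(M - 6060\right) = \left(138^{\frac{3}{2}} + \frac{1}{97 - 16}\right) \left(3600 - 6060\right) = \left(138 \sqrt{138} + \frac{1}{81}\right) \left(-2460\right) = \left(\frac{1}{81} + 138 \sqrt{138}\right) \left(-2460\right) = - \frac{820}{27} - 339480 \sqrt{138}$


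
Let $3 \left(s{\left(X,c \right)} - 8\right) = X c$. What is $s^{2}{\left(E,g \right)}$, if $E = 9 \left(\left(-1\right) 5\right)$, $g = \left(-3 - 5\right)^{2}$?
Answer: $906304$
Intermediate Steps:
$g = 64$ ($g = \left(-3 - 5\right)^{2} = \left(-8\right)^{2} = 64$)
$E = -45$ ($E = 9 \left(-5\right) = -45$)
$s{\left(X,c \right)} = 8 + \frac{X c}{3}$
$s^{2}{\left(E,g \right)} = \left(8 + \frac{1}{3} \left(-45\right) 64\right)^{2} = \left(8 - 960\right)^{2} = \left(-952\right)^{2} = 906304$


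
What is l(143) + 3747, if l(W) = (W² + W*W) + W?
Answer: 44788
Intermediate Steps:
l(W) = W + 2*W² (l(W) = (W² + W²) + W = 2*W² + W = W + 2*W²)
l(143) + 3747 = 143*(1 + 2*143) + 3747 = 143*(1 + 286) + 3747 = 143*287 + 3747 = 41041 + 3747 = 44788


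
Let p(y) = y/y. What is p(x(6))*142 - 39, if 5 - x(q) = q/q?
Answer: 103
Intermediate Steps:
x(q) = 4 (x(q) = 5 - q/q = 5 - 1*1 = 5 - 1 = 4)
p(y) = 1
p(x(6))*142 - 39 = 1*142 - 39 = 142 - 39 = 103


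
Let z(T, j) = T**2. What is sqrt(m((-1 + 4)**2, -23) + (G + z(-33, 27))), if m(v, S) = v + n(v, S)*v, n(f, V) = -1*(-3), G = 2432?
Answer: sqrt(3557) ≈ 59.641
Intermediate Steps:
n(f, V) = 3
m(v, S) = 4*v (m(v, S) = v + 3*v = 4*v)
sqrt(m((-1 + 4)**2, -23) + (G + z(-33, 27))) = sqrt(4*(-1 + 4)**2 + (2432 + (-33)**2)) = sqrt(4*3**2 + (2432 + 1089)) = sqrt(4*9 + 3521) = sqrt(36 + 3521) = sqrt(3557)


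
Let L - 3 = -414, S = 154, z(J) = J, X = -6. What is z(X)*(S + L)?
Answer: 1542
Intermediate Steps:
L = -411 (L = 3 - 414 = -411)
z(X)*(S + L) = -6*(154 - 411) = -6*(-257) = 1542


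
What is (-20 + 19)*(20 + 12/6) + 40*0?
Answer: -22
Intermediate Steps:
(-20 + 19)*(20 + 12/6) + 40*0 = -(20 + 12*(1/6)) + 0 = -(20 + 2) + 0 = -1*22 + 0 = -22 + 0 = -22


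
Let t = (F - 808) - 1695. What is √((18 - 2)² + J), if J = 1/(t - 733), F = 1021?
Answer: √1255991385/2215 ≈ 16.000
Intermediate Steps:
t = -1482 (t = (1021 - 808) - 1695 = 213 - 1695 = -1482)
J = -1/2215 (J = 1/(-1482 - 733) = 1/(-2215) = -1/2215 ≈ -0.00045147)
√((18 - 2)² + J) = √((18 - 2)² - 1/2215) = √(16² - 1/2215) = √(256 - 1/2215) = √(567039/2215) = √1255991385/2215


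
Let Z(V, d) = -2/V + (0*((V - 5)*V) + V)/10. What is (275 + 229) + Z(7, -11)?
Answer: 35309/70 ≈ 504.41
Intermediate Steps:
Z(V, d) = -2/V + V/10 (Z(V, d) = -2/V + (0*((-5 + V)*V) + V)*(1/10) = -2/V + (0*(V*(-5 + V)) + V)*(1/10) = -2/V + (0 + V)*(1/10) = -2/V + V*(1/10) = -2/V + V/10)
(275 + 229) + Z(7, -11) = (275 + 229) + (-2/7 + (1/10)*7) = 504 + (-2*1/7 + 7/10) = 504 + (-2/7 + 7/10) = 504 + 29/70 = 35309/70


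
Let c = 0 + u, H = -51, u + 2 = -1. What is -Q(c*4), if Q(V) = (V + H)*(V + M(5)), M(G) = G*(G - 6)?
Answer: -1071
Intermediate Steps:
u = -3 (u = -2 - 1 = -3)
c = -3 (c = 0 - 3 = -3)
M(G) = G*(-6 + G)
Q(V) = (-51 + V)*(-5 + V) (Q(V) = (V - 51)*(V + 5*(-6 + 5)) = (-51 + V)*(V + 5*(-1)) = (-51 + V)*(V - 5) = (-51 + V)*(-5 + V))
-Q(c*4) = -(255 + (-3*4)**2 - (-168)*4) = -(255 + (-12)**2 - 56*(-12)) = -(255 + 144 + 672) = -1*1071 = -1071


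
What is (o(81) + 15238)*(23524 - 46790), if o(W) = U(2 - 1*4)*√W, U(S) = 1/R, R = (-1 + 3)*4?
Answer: -1418213929/4 ≈ -3.5455e+8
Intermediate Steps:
R = 8 (R = 2*4 = 8)
U(S) = ⅛ (U(S) = 1/8 = ⅛)
o(W) = √W/8
(o(81) + 15238)*(23524 - 46790) = (√81/8 + 15238)*(23524 - 46790) = ((⅛)*9 + 15238)*(-23266) = (9/8 + 15238)*(-23266) = (121913/8)*(-23266) = -1418213929/4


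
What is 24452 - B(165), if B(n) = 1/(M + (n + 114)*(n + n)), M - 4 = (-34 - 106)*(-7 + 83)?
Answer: 1991224167/81434 ≈ 24452.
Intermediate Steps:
M = -10636 (M = 4 + (-34 - 106)*(-7 + 83) = 4 - 140*76 = 4 - 10640 = -10636)
B(n) = 1/(-10636 + 2*n*(114 + n)) (B(n) = 1/(-10636 + (n + 114)*(n + n)) = 1/(-10636 + (114 + n)*(2*n)) = 1/(-10636 + 2*n*(114 + n)))
24452 - B(165) = 24452 - 1/(2*(-5318 + 165² + 114*165)) = 24452 - 1/(2*(-5318 + 27225 + 18810)) = 24452 - 1/(2*40717) = 24452 - 1*1/81434 = 24452 - 1/81434 = 1991224167/81434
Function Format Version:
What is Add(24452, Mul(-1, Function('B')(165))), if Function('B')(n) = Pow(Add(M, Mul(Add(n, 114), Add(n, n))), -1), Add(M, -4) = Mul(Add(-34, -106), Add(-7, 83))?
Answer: Rational(1991224167, 81434) ≈ 24452.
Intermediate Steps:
M = -10636 (M = Add(4, Mul(Add(-34, -106), Add(-7, 83))) = Add(4, Mul(-140, 76)) = Add(4, -10640) = -10636)
Function('B')(n) = Pow(Add(-10636, Mul(2, n, Add(114, n))), -1) (Function('B')(n) = Pow(Add(-10636, Mul(Add(n, 114), Add(n, n))), -1) = Pow(Add(-10636, Mul(Add(114, n), Mul(2, n))), -1) = Pow(Add(-10636, Mul(2, n, Add(114, n))), -1))
Add(24452, Mul(-1, Function('B')(165))) = Add(24452, Mul(-1, Mul(Rational(1, 2), Pow(Add(-5318, Pow(165, 2), Mul(114, 165)), -1)))) = Add(24452, Mul(-1, Mul(Rational(1, 2), Pow(Add(-5318, 27225, 18810), -1)))) = Add(24452, Mul(-1, Mul(Rational(1, 2), Pow(40717, -1)))) = Add(24452, Mul(-1, Mul(Rational(1, 2), Rational(1, 40717)))) = Add(24452, Mul(-1, Rational(1, 81434))) = Add(24452, Rational(-1, 81434)) = Rational(1991224167, 81434)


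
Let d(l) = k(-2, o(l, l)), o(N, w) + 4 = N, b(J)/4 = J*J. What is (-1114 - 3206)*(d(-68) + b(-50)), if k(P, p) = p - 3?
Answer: -42876000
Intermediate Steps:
b(J) = 4*J**2 (b(J) = 4*(J*J) = 4*J**2)
o(N, w) = -4 + N
k(P, p) = -3 + p
d(l) = -7 + l (d(l) = -3 + (-4 + l) = -7 + l)
(-1114 - 3206)*(d(-68) + b(-50)) = (-1114 - 3206)*((-7 - 68) + 4*(-50)**2) = -4320*(-75 + 4*2500) = -4320*(-75 + 10000) = -4320*9925 = -42876000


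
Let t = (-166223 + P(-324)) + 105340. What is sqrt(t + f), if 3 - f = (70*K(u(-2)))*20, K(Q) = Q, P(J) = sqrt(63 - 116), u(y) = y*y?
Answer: sqrt(-66480 + I*sqrt(53)) ≈ 0.014 + 257.84*I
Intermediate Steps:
u(y) = y**2
P(J) = I*sqrt(53) (P(J) = sqrt(-53) = I*sqrt(53))
f = -5597 (f = 3 - 70*(-2)**2*20 = 3 - 70*4*20 = 3 - 280*20 = 3 - 1*5600 = 3 - 5600 = -5597)
t = -60883 + I*sqrt(53) (t = (-166223 + I*sqrt(53)) + 105340 = -60883 + I*sqrt(53) ≈ -60883.0 + 7.2801*I)
sqrt(t + f) = sqrt((-60883 + I*sqrt(53)) - 5597) = sqrt(-66480 + I*sqrt(53))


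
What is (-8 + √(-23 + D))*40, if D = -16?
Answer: -320 + 40*I*√39 ≈ -320.0 + 249.8*I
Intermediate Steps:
(-8 + √(-23 + D))*40 = (-8 + √(-23 - 16))*40 = (-8 + √(-39))*40 = (-8 + I*√39)*40 = -320 + 40*I*√39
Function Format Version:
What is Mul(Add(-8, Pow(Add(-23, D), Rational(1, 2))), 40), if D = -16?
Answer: Add(-320, Mul(40, I, Pow(39, Rational(1, 2)))) ≈ Add(-320.00, Mul(249.80, I))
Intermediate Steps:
Mul(Add(-8, Pow(Add(-23, D), Rational(1, 2))), 40) = Mul(Add(-8, Pow(Add(-23, -16), Rational(1, 2))), 40) = Mul(Add(-8, Pow(-39, Rational(1, 2))), 40) = Mul(Add(-8, Mul(I, Pow(39, Rational(1, 2)))), 40) = Add(-320, Mul(40, I, Pow(39, Rational(1, 2))))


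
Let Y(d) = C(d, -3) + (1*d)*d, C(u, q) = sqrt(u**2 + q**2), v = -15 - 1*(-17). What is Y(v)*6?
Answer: 24 + 6*sqrt(13) ≈ 45.633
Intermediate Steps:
v = 2 (v = -15 + 17 = 2)
C(u, q) = sqrt(q**2 + u**2)
Y(d) = d**2 + sqrt(9 + d**2) (Y(d) = sqrt((-3)**2 + d**2) + (1*d)*d = sqrt(9 + d**2) + d*d = sqrt(9 + d**2) + d**2 = d**2 + sqrt(9 + d**2))
Y(v)*6 = (2**2 + sqrt(9 + 2**2))*6 = (4 + sqrt(9 + 4))*6 = (4 + sqrt(13))*6 = 24 + 6*sqrt(13)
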